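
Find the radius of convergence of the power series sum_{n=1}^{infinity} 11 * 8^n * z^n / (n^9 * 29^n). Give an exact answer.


Step 1: General term a_n = 11 * 8^n / (n^9 * 29^n)
Step 2: By the root test, |a_n|^(1/n) = 11^(1/n) * 8 / (n^(9/n) * 29) -> 8/29 as n -> infinity (since 11^(1/n) -> 1 and n^(9/n) -> 1)
Step 3: R = 1/lim|a_n|^(1/n) = 29/8

29/8


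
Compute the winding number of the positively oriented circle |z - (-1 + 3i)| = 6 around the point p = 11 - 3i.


Step 1: Center c = (-1, 3), radius = 6
Step 2: |p - c|^2 = 12^2 + (-6)^2 = 180
Step 3: r^2 = 36
Step 4: |p-c| > r so winding number = 0

0


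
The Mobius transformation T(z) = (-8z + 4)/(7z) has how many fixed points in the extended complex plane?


Step 1: Fixed points satisfy T(z) = z
Step 2: 7z^2 + 8z - 4 = 0
Step 3: Discriminant = 8^2 - 4*7*(-4) = 176
Step 4: Number of fixed points = 2

2


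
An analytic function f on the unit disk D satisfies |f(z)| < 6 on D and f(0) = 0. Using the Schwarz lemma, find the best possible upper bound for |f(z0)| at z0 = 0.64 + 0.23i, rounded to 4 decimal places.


Step 1: g = f/6 maps D -> D with g(0) = 0, so by the Schwarz lemma |g(z)| <= |z|, i.e. |f(z)| <= 6|z|; this is sharp (f(z) = 6z).
Step 2: |z0|^2 = 0.64^2 + 0.23^2 = 0.4625
Step 3: |z0| = sqrt(0.4625) = 0.680074
Step 4: Best bound = 6 * |z0| = 6 * 0.680074 = 4.0804

4.0804


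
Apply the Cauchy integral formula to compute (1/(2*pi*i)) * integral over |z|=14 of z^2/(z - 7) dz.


Step 1: f(z) = z^2, a = 7 is inside |z| = 14
Step 2: By Cauchy integral formula: (1/(2pi*i)) * integral = f(a)
Step 3: f(7) = 7^2 = 49

49


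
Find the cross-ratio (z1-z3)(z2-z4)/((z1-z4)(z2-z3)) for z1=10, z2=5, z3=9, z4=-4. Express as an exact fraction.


Step 1: (z1-z3)(z2-z4) = 1 * 9 = 9
Step 2: (z1-z4)(z2-z3) = 14 * (-4) = -56
Step 3: Cross-ratio = -9/56 = -9/56

-9/56


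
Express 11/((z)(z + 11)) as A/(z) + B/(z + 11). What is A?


Step 1: Multiply both sides by (z) and set z = 0
Step 2: A = 11 / (0 + 11)
Step 3: A = 11 / 11
Step 4: A = 1

1


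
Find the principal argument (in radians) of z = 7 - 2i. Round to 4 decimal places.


Step 1: z = 7 - 2i
Step 2: arg(z) = atan2(-2, 7)
Step 3: arg(z) = -0.2783

-0.2783


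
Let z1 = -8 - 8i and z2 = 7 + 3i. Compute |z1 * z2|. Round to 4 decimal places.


Step 1: |z1| = sqrt((-8)^2 + (-8)^2) = sqrt(128)
Step 2: |z2| = sqrt(7^2 + 3^2) = sqrt(58)
Step 3: |z1*z2| = |z1|*|z2| = sqrt(128) * sqrt(58) = sqrt(128 * 58) = sqrt(7424)
Step 4: = 86.1626

86.1626


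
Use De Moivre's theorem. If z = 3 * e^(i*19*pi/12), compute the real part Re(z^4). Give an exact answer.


Step 1: By De Moivre's theorem, z^4 = 3^4 * e^(i*4*19*pi/12) = 81 * (cos(19*pi/3) + i*sin(19*pi/3))
Step 2: |z|^4 = 3^4 = 81
Step 3: Reduce the angle mod 2*pi: 19*pi/3 - 6*pi = pi/3
Step 4: cos(pi/3) = 1/2
Step 5: Re(z^4) = 81 * 1/2 = 81/2

81/2


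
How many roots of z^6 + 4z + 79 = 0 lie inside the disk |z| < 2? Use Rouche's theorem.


Step 1: On |z| = 2 the three terms have sizes |z^6| = 2^6 = 64, |4z| = 4*2 = 8, |79| = 79
Step 2: The dominant term is g(z) = 79; let h(z) = z^6 + 4z so f = g + h
Step 3: On |z| = 2: |g| = 79 and |h| <= 64 + 8 = 72
Step 4: Since 79 > 72, |h| < |g| on |z| = 2, so by Rouche f has the same number of zeros as g inside |z| < 2
Step 5: g(z) = 79 is a nonzero constant with no zeros inside |z| < 2. Answer = 0

0


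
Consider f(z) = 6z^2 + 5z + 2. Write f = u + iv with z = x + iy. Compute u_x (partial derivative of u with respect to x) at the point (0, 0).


Step 1: f(z) = 6(x+iy)^2 + 5(x+iy) + 2
Step 2: u = 6(x^2 - y^2) + 5x + 2
Step 3: u_x = 12x + 5
Step 4: At (0, 0): u_x = 0 + 5 = 5

5


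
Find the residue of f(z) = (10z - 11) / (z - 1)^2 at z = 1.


Step 1: Pole of order 2 at z = 1
Step 2: Res = lim d/dz [(z - 1)^2 * f(z)] as z -> 1
Step 3: (z - 1)^2 * f(z) = 10z - 11
Step 4: d/dz[10z - 11] = 10

10


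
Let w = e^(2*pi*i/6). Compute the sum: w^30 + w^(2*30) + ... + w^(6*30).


Step 1: The sum sum_{j=1}^{n} w^(k*j) equals n if n | k, else 0.
Step 2: Here n = 6, k = 30
Step 3: Does n divide k? 6 | 30 -> True
Step 4: Sum = 6

6


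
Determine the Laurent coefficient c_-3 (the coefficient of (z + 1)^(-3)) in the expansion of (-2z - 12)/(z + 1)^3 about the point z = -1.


Step 1: Write the numerator in powers of (z + 1): -2z - 12 = -2(z + 1) + (-2*(-1) - 12) = -2(z + 1) - 10
Step 2: Divide by (z + 1)^3: f(z) = -10(z + 1)^(-3) - 2(z + 1)^(-2)
Step 3: This finite sum is the Laurent series of f about z = -1.
Step 4: Coefficient of (z + 1)^(-3) = -2*(-1) - 12 = -10

-10


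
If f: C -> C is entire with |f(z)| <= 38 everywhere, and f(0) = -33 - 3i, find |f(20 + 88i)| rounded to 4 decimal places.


Step 1: By Liouville's theorem, a bounded entire function is constant.
Step 2: f(z) = f(0) = -33 - 3i for all z.
Step 3: |f(w)| = |-33 - 3i| = sqrt(1089 + 9)
Step 4: = 33.1361

33.1361


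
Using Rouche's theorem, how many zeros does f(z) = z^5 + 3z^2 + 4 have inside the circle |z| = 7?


Step 1: On |z| = 7 the three terms have sizes |z^5| = 7^5 = 16807, |3z^2| = 3*7^2 = 147, |4| = 4
Step 2: The dominant term is g(z) = z^5; let h(z) = 3z^2 + 4 so f = g + h
Step 3: On |z| = 7: |g| = 16807 and |h| <= 147 + 4 = 151
Step 4: Since 16807 > 151, |h| < |g| on |z| = 7, so by Rouche f has the same number of zeros as g inside |z| < 7
Step 5: g(z) = z^5 has 5 zeros (all at the origin) inside |z| < 7. Answer = 5

5


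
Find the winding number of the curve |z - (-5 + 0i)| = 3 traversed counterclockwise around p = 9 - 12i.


Step 1: Center c = (-5, 0), radius = 3
Step 2: |p - c|^2 = 14^2 + (-12)^2 = 340
Step 3: r^2 = 9
Step 4: |p-c| > r so winding number = 0

0


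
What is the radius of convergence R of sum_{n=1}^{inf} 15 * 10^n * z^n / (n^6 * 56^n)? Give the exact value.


Step 1: General term a_n = 15 * 10^n / (n^6 * 56^n)
Step 2: By the root test, |a_n|^(1/n) = 15^(1/n) * 10 / (n^(6/n) * 56) -> 10/56 as n -> infinity (since 15^(1/n) -> 1 and n^(6/n) -> 1)
Step 3: R = 1/lim|a_n|^(1/n) = 56/10 = 28/5

28/5


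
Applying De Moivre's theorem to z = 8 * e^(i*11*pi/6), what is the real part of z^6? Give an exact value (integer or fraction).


Step 1: By De Moivre's theorem, z^6 = 8^6 * e^(i*6*11*pi/6) = 262144 * (cos(11*pi) + i*sin(11*pi))
Step 2: |z|^6 = 8^6 = 262144
Step 3: Reduce the angle mod 2*pi: 11*pi - 10*pi = pi
Step 4: cos(pi) = -1
Step 5: Re(z^6) = 262144 * (-1) = -262144

-262144


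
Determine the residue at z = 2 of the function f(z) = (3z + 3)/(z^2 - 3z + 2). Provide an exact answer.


Step 1: Q(z) = z^2 - 3z + 2 = (z - 2)(z - 1)
Step 2: Q'(z) = 2z - 3
Step 3: Q'(2) = 1, P(2) = 9
Step 4: Res = P(2)/Q'(2) = 9/1 = 9

9


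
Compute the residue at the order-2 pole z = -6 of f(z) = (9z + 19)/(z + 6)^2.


Step 1: Pole of order 2 at z = -6
Step 2: Res = lim d/dz [(z + 6)^2 * f(z)] as z -> -6
Step 3: (z + 6)^2 * f(z) = 9z + 19
Step 4: d/dz[9z + 19] = 9

9


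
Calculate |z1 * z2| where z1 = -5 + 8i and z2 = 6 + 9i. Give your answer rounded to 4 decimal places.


Step 1: |z1| = sqrt((-5)^2 + 8^2) = sqrt(89)
Step 2: |z2| = sqrt(6^2 + 9^2) = sqrt(117)
Step 3: |z1*z2| = |z1|*|z2| = sqrt(89) * sqrt(117) = sqrt(89 * 117) = sqrt(10413)
Step 4: = 102.0441

102.0441


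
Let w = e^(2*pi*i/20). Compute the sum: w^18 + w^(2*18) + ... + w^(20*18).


Step 1: The sum sum_{j=1}^{n} w^(k*j) equals n if n | k, else 0.
Step 2: Here n = 20, k = 18
Step 3: Does n divide k? 20 | 18 -> False
Step 4: Sum = 0

0


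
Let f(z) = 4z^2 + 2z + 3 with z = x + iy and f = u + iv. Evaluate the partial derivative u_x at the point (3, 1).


Step 1: f(z) = 4(x+iy)^2 + 2(x+iy) + 3
Step 2: u = 4(x^2 - y^2) + 2x + 3
Step 3: u_x = 8x + 2
Step 4: At (3, 1): u_x = 24 + 2 = 26

26


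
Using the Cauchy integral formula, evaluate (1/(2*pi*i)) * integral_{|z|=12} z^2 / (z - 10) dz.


Step 1: f(z) = z^2, a = 10 is inside |z| = 12
Step 2: By Cauchy integral formula: (1/(2pi*i)) * integral = f(a)
Step 3: f(10) = 10^2 = 100

100


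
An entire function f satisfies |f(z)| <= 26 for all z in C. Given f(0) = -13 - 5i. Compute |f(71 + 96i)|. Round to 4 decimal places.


Step 1: By Liouville's theorem, a bounded entire function is constant.
Step 2: f(z) = f(0) = -13 - 5i for all z.
Step 3: |f(w)| = |-13 - 5i| = sqrt(169 + 25)
Step 4: = 13.9284

13.9284


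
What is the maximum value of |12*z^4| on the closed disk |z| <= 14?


Step 1: On |z| = 14, |f(z)| = 12 * |z|^4 = 12 * 14^4
Step 2: By maximum modulus principle, maximum is on boundary.
Step 3: Maximum = 12 * 38416 = 460992

460992


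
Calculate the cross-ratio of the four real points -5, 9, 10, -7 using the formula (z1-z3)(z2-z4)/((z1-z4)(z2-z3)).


Step 1: (z1-z3)(z2-z4) = (-15) * 16 = -240
Step 2: (z1-z4)(z2-z3) = 2 * (-1) = -2
Step 3: Cross-ratio = 240/2 = 120

120


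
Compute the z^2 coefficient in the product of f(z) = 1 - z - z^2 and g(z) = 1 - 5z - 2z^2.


Step 1: z^2 term in f*g comes from: (1)*(-2z^2) + (-z)*(-5z) + (-z^2)*(1)
Step 2: = -2 + 5 - 1
Step 3: = 2

2


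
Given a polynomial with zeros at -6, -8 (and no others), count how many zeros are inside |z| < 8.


Step 1: Check each root:
  z = -6: |-6| = 6 < 8
  z = -8: |-8| = 8 >= 8
Step 2: Count = 1

1


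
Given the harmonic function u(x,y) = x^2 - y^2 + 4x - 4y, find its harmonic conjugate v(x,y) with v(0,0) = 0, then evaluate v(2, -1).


Step 1: v_x = -u_y = 2y + 4
Step 2: v_y = u_x = 2x + 4
Step 3: v = 2xy + 4x + 4y + C
Step 4: v(0,0) = 0 => C = 0
Step 5: v(2, -1) = 0

0


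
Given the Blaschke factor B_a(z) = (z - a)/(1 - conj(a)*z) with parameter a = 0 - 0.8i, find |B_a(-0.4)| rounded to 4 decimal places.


Step 1: Numerator z0 - a = -0.4 - (0 - 0.8i) = -0.4 + 0.8i
Step 2: Denominator 1 - conj(a)*z0 = 1 - (0 + 0.8i)*(-0.4) = 1 + 0.32i
Step 3: |z0 - a|^2 = (-0.4)^2 + 0.8^2 = 0.8; |1 - conj(a)*z0|^2 = 1^2 + 0.32^2 = 1.1024
Step 4: |B_a(-0.4)| = sqrt(0.8 / 1.1024) = sqrt(0.725689)
Step 5: = 0.8519

0.8519


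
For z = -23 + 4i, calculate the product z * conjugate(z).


Step 1: conj(z) = -23 - 4i
Step 2: z * conj(z) = (-23)^2 + 4^2
Step 3: = 529 + 16 = 545

545


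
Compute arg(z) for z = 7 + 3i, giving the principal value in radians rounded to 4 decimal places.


Step 1: z = 7 + 3i
Step 2: arg(z) = atan2(3, 7)
Step 3: arg(z) = 0.4049

0.4049


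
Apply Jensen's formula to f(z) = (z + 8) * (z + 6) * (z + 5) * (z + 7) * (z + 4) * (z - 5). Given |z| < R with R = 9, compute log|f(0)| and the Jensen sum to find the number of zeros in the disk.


Jensen's formula: (1/2pi)*integral log|f(Re^it)|dt = log|f(0)| + sum_{|a_k|<R} log(R/|a_k|)
Step 1: f(0) = 8 * 6 * 5 * 7 * 4 * (-5) = -33600
Step 2: log|f(0)| = log|-8| + log|-6| + log|-5| + log|-7| + log|-4| + log|5| = 10.4223
Step 3: Zeros inside |z| < 9: -8, -6, -5, -7, -4, 5
Step 4: Jensen sum = log(9/8) + log(9/6) + log(9/5) + log(9/7) + log(9/4) + log(9/5) = 2.7611
Step 5: n(R) = number of terms in the Jensen sum = count of zeros inside |z| < 9 = 6

6


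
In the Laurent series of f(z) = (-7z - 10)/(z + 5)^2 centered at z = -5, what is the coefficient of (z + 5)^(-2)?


Step 1: Write the numerator in powers of (z + 5): -7z - 10 = -7(z + 5) + (-7*(-5) - 10) = -7(z + 5) + 25
Step 2: Divide by (z + 5)^2: f(z) = 25(z + 5)^(-2) - 7(z + 5)^(-1)
Step 3: This finite sum is the Laurent series of f about z = -5.
Step 4: Coefficient of (z + 5)^(-2) = -7*(-5) - 10 = 25

25


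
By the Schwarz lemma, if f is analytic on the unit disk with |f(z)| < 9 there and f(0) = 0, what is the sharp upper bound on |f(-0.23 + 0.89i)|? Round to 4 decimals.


Step 1: g = f/9 maps D -> D with g(0) = 0, so by the Schwarz lemma |g(z)| <= |z|, i.e. |f(z)| <= 9|z|; this is sharp (f(z) = 9z).
Step 2: |z0|^2 = (-0.23)^2 + 0.89^2 = 0.845
Step 3: |z0| = sqrt(0.845) = 0.919239
Step 4: Best bound = 9 * |z0| = 9 * 0.919239 = 8.2731

8.2731


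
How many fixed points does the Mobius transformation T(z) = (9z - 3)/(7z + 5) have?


Step 1: Fixed points satisfy T(z) = z
Step 2: 7z^2 - 4z + 3 = 0
Step 3: Discriminant = (-4)^2 - 4*7*3 = -68
Step 4: Number of fixed points = 2

2


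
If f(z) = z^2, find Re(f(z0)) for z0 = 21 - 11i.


Step 1: z0 = 21 - 11i
Step 2: z0^2 = 21^2 - (-11)^2 - 462i
Step 3: real part = 441 - 121 = 320

320


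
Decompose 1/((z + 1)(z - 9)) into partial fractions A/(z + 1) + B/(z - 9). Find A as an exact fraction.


Step 1: Multiply both sides by (z + 1) and set z = -1
Step 2: A = 1 / (-1 - 9)
Step 3: A = 1 / (-10)
Step 4: A = -1/10

-1/10


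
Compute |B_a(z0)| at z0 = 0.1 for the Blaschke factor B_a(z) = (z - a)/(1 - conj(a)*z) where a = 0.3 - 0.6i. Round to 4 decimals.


Step 1: Numerator z0 - a = 0.1 - (0.3 - 0.6i) = -0.2 + 0.6i
Step 2: Denominator 1 - conj(a)*z0 = 1 - (0.3 + 0.6i)*0.1 = 0.97 - 0.06i
Step 3: |z0 - a|^2 = (-0.2)^2 + 0.6^2 = 0.4; |1 - conj(a)*z0|^2 = 0.97^2 + (-0.06)^2 = 0.9445
Step 4: |B_a(0.1)| = sqrt(0.4 / 0.9445) = sqrt(0.423504)
Step 5: = 0.6508

0.6508


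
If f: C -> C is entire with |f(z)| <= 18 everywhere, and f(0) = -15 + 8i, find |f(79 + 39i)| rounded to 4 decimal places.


Step 1: By Liouville's theorem, a bounded entire function is constant.
Step 2: f(z) = f(0) = -15 + 8i for all z.
Step 3: |f(w)| = |-15 + 8i| = sqrt(225 + 64)
Step 4: = 17.0

17.0


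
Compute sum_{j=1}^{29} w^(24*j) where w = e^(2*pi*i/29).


Step 1: The sum sum_{j=1}^{n} w^(k*j) equals n if n | k, else 0.
Step 2: Here n = 29, k = 24
Step 3: Does n divide k? 29 | 24 -> False
Step 4: Sum = 0

0


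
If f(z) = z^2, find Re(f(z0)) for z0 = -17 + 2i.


Step 1: z0 = -17 + 2i
Step 2: z0^2 = (-17)^2 - 2^2 - 68i
Step 3: real part = 289 - 4 = 285

285


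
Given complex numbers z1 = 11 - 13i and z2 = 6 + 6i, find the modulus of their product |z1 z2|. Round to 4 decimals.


Step 1: |z1| = sqrt(11^2 + (-13)^2) = sqrt(290)
Step 2: |z2| = sqrt(6^2 + 6^2) = sqrt(72)
Step 3: |z1*z2| = |z1|*|z2| = sqrt(290) * sqrt(72) = sqrt(290 * 72) = sqrt(20880)
Step 4: = 144.4991

144.4991


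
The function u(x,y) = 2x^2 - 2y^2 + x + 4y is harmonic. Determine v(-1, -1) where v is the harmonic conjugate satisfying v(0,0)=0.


Step 1: v_x = -u_y = 4y - 4
Step 2: v_y = u_x = 4x + 1
Step 3: v = 4xy - 4x + y + C
Step 4: v(0,0) = 0 => C = 0
Step 5: v(-1, -1) = 7

7


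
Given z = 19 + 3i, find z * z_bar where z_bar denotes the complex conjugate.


Step 1: conj(z) = 19 - 3i
Step 2: z * conj(z) = 19^2 + 3^2
Step 3: = 361 + 9 = 370

370


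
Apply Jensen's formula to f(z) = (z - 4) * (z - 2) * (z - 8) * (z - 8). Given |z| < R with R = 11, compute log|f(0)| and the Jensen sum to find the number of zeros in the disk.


Jensen's formula: (1/2pi)*integral log|f(Re^it)|dt = log|f(0)| + sum_{|a_k|<R} log(R/|a_k|)
Step 1: f(0) = (-4) * (-2) * (-8) * (-8) = 512
Step 2: log|f(0)| = log|4| + log|2| + log|8| + log|8| = 6.2383
Step 3: Zeros inside |z| < 11: 4, 2, 8, 8
Step 4: Jensen sum = log(11/4) + log(11/2) + log(11/8) + log(11/8) = 3.3533
Step 5: n(R) = number of terms in the Jensen sum = count of zeros inside |z| < 11 = 4

4


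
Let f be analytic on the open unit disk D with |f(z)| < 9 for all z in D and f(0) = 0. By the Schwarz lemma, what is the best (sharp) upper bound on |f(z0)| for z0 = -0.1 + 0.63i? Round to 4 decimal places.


Step 1: g = f/9 maps D -> D with g(0) = 0, so by the Schwarz lemma |g(z)| <= |z|, i.e. |f(z)| <= 9|z|; this is sharp (f(z) = 9z).
Step 2: |z0|^2 = (-0.1)^2 + 0.63^2 = 0.4069
Step 3: |z0| = sqrt(0.4069) = 0.637887
Step 4: Best bound = 9 * |z0| = 9 * 0.637887 = 5.741

5.741


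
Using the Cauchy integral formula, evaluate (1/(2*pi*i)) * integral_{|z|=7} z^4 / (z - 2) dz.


Step 1: f(z) = z^4, a = 2 is inside |z| = 7
Step 2: By Cauchy integral formula: (1/(2pi*i)) * integral = f(a)
Step 3: f(2) = 2^4 = 16

16


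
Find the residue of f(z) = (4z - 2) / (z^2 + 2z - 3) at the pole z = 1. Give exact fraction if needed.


Step 1: Q(z) = z^2 + 2z - 3 = (z - 1)(z + 3)
Step 2: Q'(z) = 2z + 2
Step 3: Q'(1) = 4, P(1) = 2
Step 4: Res = P(1)/Q'(1) = 2/4 = 1/2

1/2


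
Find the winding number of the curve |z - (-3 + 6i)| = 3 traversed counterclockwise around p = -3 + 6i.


Step 1: Center c = (-3, 6), radius = 3
Step 2: |p - c|^2 = 0^2 + 0^2 = 0
Step 3: r^2 = 9
Step 4: |p-c| < r so winding number = 1

1


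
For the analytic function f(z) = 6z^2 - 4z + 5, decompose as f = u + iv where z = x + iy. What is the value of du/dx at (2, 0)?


Step 1: f(z) = 6(x+iy)^2 - 4(x+iy) + 5
Step 2: u = 6(x^2 - y^2) - 4x + 5
Step 3: u_x = 12x - 4
Step 4: At (2, 0): u_x = 24 - 4 = 20

20


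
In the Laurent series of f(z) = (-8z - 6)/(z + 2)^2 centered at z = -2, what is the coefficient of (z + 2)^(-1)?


Step 1: Write the numerator in powers of (z + 2): -8z - 6 = -8(z + 2) + (-8*(-2) - 6) = -8(z + 2) + 10
Step 2: Divide by (z + 2)^2: f(z) = 10(z + 2)^(-2) - 8(z + 2)^(-1)
Step 3: This finite sum is the Laurent series of f about z = -2.
Step 4: Coefficient of (z + 2)^(-1) = coefficient of (z + 2) in the re-centred numerator = -8

-8


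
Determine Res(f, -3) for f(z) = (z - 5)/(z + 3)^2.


Step 1: Pole of order 2 at z = -3
Step 2: Res = lim d/dz [(z + 3)^2 * f(z)] as z -> -3
Step 3: (z + 3)^2 * f(z) = z - 5
Step 4: d/dz[z - 5] = 1

1


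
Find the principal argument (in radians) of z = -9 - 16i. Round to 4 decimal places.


Step 1: z = -9 - 16i
Step 2: arg(z) = atan2(-16, -9)
Step 3: arg(z) = -2.0832

-2.0832


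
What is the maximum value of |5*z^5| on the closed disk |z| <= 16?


Step 1: On |z| = 16, |f(z)| = 5 * |z|^5 = 5 * 16^5
Step 2: By maximum modulus principle, maximum is on boundary.
Step 3: Maximum = 5 * 1048576 = 5242880

5242880


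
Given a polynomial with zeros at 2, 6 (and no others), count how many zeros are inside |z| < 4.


Step 1: Check each root:
  z = 2: |2| = 2 < 4
  z = 6: |6| = 6 >= 4
Step 2: Count = 1

1


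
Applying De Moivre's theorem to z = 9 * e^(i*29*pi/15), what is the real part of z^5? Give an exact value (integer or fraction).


Step 1: By De Moivre's theorem, z^5 = 9^5 * e^(i*5*29*pi/15) = 59049 * (cos(29*pi/3) + i*sin(29*pi/3))
Step 2: |z|^5 = 9^5 = 59049
Step 3: Reduce the angle mod 2*pi: 29*pi/3 - 8*pi = 5*pi/3
Step 4: cos(5*pi/3) = 1/2
Step 5: Re(z^5) = 59049 * 1/2 = 59049/2

59049/2


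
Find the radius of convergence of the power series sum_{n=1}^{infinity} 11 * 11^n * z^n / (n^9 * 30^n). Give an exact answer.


Step 1: General term a_n = 11 * 11^n / (n^9 * 30^n)
Step 2: By the root test, |a_n|^(1/n) = 11^(1/n) * 11 / (n^(9/n) * 30) -> 11/30 as n -> infinity (since 11^(1/n) -> 1 and n^(9/n) -> 1)
Step 3: R = 1/lim|a_n|^(1/n) = 30/11

30/11


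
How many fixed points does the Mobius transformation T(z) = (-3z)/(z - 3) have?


Step 1: Fixed points satisfy T(z) = z
Step 2: z^2 = 0
Step 3: Discriminant = 0^2 - 4*1*0 = 0
Step 4: Number of fixed points = 1

1


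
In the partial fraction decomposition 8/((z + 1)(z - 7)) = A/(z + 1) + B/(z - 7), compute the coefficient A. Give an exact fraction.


Step 1: Multiply both sides by (z + 1) and set z = -1
Step 2: A = 8 / (-1 - 7)
Step 3: A = 8 / (-8)
Step 4: A = -1

-1


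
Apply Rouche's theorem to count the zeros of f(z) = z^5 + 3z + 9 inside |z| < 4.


Step 1: On |z| = 4 the three terms have sizes |z^5| = 4^5 = 1024, |3z| = 3*4 = 12, |9| = 9
Step 2: The dominant term is g(z) = z^5; let h(z) = 3z + 9 so f = g + h
Step 3: On |z| = 4: |g| = 1024 and |h| <= 12 + 9 = 21
Step 4: Since 1024 > 21, |h| < |g| on |z| = 4, so by Rouche f has the same number of zeros as g inside |z| < 4
Step 5: g(z) = z^5 has 5 zeros (all at the origin) inside |z| < 4. Answer = 5

5


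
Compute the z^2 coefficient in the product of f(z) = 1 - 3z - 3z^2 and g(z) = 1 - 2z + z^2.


Step 1: z^2 term in f*g comes from: (1)*(z^2) + (-3z)*(-2z) + (-3z^2)*(1)
Step 2: = 1 + 6 - 3
Step 3: = 4

4


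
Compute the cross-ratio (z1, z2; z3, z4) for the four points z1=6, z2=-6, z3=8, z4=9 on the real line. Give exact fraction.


Step 1: (z1-z3)(z2-z4) = (-2) * (-15) = 30
Step 2: (z1-z4)(z2-z3) = (-3) * (-14) = 42
Step 3: Cross-ratio = 30/42 = 5/7

5/7


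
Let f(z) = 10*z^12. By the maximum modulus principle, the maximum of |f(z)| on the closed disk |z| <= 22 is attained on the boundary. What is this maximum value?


Step 1: On |z| = 22, |f(z)| = 10 * |z|^12 = 10 * 22^12
Step 2: By maximum modulus principle, maximum is on boundary.
Step 3: Maximum = 10 * 12855002631049216 = 128550026310492160

128550026310492160


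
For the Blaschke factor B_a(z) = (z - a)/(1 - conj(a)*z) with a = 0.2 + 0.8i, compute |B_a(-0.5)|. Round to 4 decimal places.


Step 1: Numerator z0 - a = -0.5 - (0.2 + 0.8i) = -0.7 - 0.8i
Step 2: Denominator 1 - conj(a)*z0 = 1 - (0.2 - 0.8i)*(-0.5) = 1.1 - 0.4i
Step 3: |z0 - a|^2 = (-0.7)^2 + (-0.8)^2 = 1.13; |1 - conj(a)*z0|^2 = 1.1^2 + (-0.4)^2 = 1.37
Step 4: |B_a(-0.5)| = sqrt(1.13 / 1.37) = sqrt(0.824818)
Step 5: = 0.9082

0.9082


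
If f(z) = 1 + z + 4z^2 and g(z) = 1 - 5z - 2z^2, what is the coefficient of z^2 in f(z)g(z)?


Step 1: z^2 term in f*g comes from: (1)*(-2z^2) + (z)*(-5z) + (4z^2)*(1)
Step 2: = -2 - 5 + 4
Step 3: = -3

-3


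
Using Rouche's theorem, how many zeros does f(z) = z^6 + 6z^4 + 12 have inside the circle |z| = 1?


Step 1: On |z| = 1 the three terms have sizes |z^6| = 1^6 = 1, |6z^4| = 6*1^4 = 6, |12| = 12
Step 2: The dominant term is g(z) = 12; let h(z) = z^6 + 6z^4 so f = g + h
Step 3: On |z| = 1: |g| = 12 and |h| <= 1 + 6 = 7
Step 4: Since 12 > 7, |h| < |g| on |z| = 1, so by Rouche f has the same number of zeros as g inside |z| < 1
Step 5: g(z) = 12 is a nonzero constant with no zeros inside |z| < 1. Answer = 0

0


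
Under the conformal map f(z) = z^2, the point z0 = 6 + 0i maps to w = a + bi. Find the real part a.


Step 1: z0 = 6 + 0i
Step 2: z0^2 = 6^2 - 0^2 + 0i
Step 3: real part = 36 - 0 = 36

36


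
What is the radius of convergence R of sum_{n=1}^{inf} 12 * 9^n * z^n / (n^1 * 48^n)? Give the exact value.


Step 1: General term a_n = 12 * 9^n / (n^1 * 48^n)
Step 2: By the root test, |a_n|^(1/n) = 12^(1/n) * 9 / (n^(1/n) * 48) -> 9/48 as n -> infinity (since 12^(1/n) -> 1 and n^(1/n) -> 1)
Step 3: R = 1/lim|a_n|^(1/n) = 48/9 = 16/3

16/3


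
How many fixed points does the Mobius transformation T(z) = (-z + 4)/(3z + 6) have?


Step 1: Fixed points satisfy T(z) = z
Step 2: 3z^2 + 7z - 4 = 0
Step 3: Discriminant = 7^2 - 4*3*(-4) = 97
Step 4: Number of fixed points = 2

2


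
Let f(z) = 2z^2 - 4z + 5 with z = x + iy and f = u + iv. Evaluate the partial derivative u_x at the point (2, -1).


Step 1: f(z) = 2(x+iy)^2 - 4(x+iy) + 5
Step 2: u = 2(x^2 - y^2) - 4x + 5
Step 3: u_x = 4x - 4
Step 4: At (2, -1): u_x = 8 - 4 = 4

4


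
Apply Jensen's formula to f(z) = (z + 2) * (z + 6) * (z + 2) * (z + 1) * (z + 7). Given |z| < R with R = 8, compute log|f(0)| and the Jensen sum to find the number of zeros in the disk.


Jensen's formula: (1/2pi)*integral log|f(Re^it)|dt = log|f(0)| + sum_{|a_k|<R} log(R/|a_k|)
Step 1: f(0) = 2 * 6 * 2 * 1 * 7 = 168
Step 2: log|f(0)| = log|-2| + log|-6| + log|-2| + log|-1| + log|-7| = 5.124
Step 3: Zeros inside |z| < 8: -2, -6, -2, -1, -7
Step 4: Jensen sum = log(8/2) + log(8/6) + log(8/2) + log(8/1) + log(8/7) = 5.2732
Step 5: n(R) = number of terms in the Jensen sum = count of zeros inside |z| < 8 = 5

5


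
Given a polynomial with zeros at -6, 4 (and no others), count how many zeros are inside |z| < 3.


Step 1: Check each root:
  z = -6: |-6| = 6 >= 3
  z = 4: |4| = 4 >= 3
Step 2: Count = 0

0


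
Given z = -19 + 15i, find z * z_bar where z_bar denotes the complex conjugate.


Step 1: conj(z) = -19 - 15i
Step 2: z * conj(z) = (-19)^2 + 15^2
Step 3: = 361 + 225 = 586

586


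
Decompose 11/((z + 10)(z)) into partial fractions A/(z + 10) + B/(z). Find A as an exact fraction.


Step 1: Multiply both sides by (z + 10) and set z = -10
Step 2: A = 11 / (-10 - 0)
Step 3: A = 11 / (-10)
Step 4: A = -11/10

-11/10


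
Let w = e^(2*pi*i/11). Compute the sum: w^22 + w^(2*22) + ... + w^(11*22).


Step 1: The sum sum_{j=1}^{n} w^(k*j) equals n if n | k, else 0.
Step 2: Here n = 11, k = 22
Step 3: Does n divide k? 11 | 22 -> True
Step 4: Sum = 11

11


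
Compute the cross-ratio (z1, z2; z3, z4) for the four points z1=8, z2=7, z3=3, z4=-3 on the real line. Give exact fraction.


Step 1: (z1-z3)(z2-z4) = 5 * 10 = 50
Step 2: (z1-z4)(z2-z3) = 11 * 4 = 44
Step 3: Cross-ratio = 50/44 = 25/22

25/22


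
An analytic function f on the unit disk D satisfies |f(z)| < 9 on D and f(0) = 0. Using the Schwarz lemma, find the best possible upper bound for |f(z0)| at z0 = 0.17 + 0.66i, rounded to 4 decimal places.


Step 1: g = f/9 maps D -> D with g(0) = 0, so by the Schwarz lemma |g(z)| <= |z|, i.e. |f(z)| <= 9|z|; this is sharp (f(z) = 9z).
Step 2: |z0|^2 = 0.17^2 + 0.66^2 = 0.4645
Step 3: |z0| = sqrt(0.4645) = 0.681542
Step 4: Best bound = 9 * |z0| = 9 * 0.681542 = 6.1339

6.1339


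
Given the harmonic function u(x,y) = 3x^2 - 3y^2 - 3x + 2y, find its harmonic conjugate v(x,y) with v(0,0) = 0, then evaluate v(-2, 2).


Step 1: v_x = -u_y = 6y - 2
Step 2: v_y = u_x = 6x - 3
Step 3: v = 6xy - 2x - 3y + C
Step 4: v(0,0) = 0 => C = 0
Step 5: v(-2, 2) = -26

-26


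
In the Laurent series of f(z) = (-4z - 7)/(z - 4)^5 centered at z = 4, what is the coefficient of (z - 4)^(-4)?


Step 1: Write the numerator in powers of (z - 4): -4z - 7 = -4(z - 4) + (-4*4 - 7) = -4(z - 4) - 23
Step 2: Divide by (z - 4)^5: f(z) = -23(z - 4)^(-5) - 4(z - 4)^(-4)
Step 3: This finite sum is the Laurent series of f about z = 4.
Step 4: Coefficient of (z - 4)^(-4) = coefficient of (z - 4) in the re-centred numerator = -4

-4


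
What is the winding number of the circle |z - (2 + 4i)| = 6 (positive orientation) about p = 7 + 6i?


Step 1: Center c = (2, 4), radius = 6
Step 2: |p - c|^2 = 5^2 + 2^2 = 29
Step 3: r^2 = 36
Step 4: |p-c| < r so winding number = 1

1


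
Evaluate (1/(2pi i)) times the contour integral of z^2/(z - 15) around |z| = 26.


Step 1: f(z) = z^2, a = 15 is inside |z| = 26
Step 2: By Cauchy integral formula: (1/(2pi*i)) * integral = f(a)
Step 3: f(15) = 15^2 = 225

225


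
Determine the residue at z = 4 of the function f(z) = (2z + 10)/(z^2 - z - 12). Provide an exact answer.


Step 1: Q(z) = z^2 - z - 12 = (z - 4)(z + 3)
Step 2: Q'(z) = 2z - 1
Step 3: Q'(4) = 7, P(4) = 18
Step 4: Res = P(4)/Q'(4) = 18/7 = 18/7

18/7


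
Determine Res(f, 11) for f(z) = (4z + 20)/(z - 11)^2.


Step 1: Pole of order 2 at z = 11
Step 2: Res = lim d/dz [(z - 11)^2 * f(z)] as z -> 11
Step 3: (z - 11)^2 * f(z) = 4z + 20
Step 4: d/dz[4z + 20] = 4

4


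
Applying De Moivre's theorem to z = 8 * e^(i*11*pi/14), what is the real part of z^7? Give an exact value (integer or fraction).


Step 1: By De Moivre's theorem, z^7 = 8^7 * e^(i*7*11*pi/14) = 2097152 * (cos(11*pi/2) + i*sin(11*pi/2))
Step 2: |z|^7 = 8^7 = 2097152
Step 3: Reduce the angle mod 2*pi: 11*pi/2 - 4*pi = 3*pi/2
Step 4: cos(3*pi/2) = 0
Step 5: Re(z^7) = 2097152 * 0 = 0

0


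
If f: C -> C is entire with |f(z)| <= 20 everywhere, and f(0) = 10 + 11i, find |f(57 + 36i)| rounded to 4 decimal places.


Step 1: By Liouville's theorem, a bounded entire function is constant.
Step 2: f(z) = f(0) = 10 + 11i for all z.
Step 3: |f(w)| = |10 + 11i| = sqrt(100 + 121)
Step 4: = 14.8661

14.8661


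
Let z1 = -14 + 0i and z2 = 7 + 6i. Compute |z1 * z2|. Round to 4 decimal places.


Step 1: |z1| = sqrt((-14)^2 + 0^2) = sqrt(196)
Step 2: |z2| = sqrt(7^2 + 6^2) = sqrt(85)
Step 3: |z1*z2| = |z1|*|z2| = sqrt(196) * sqrt(85) = sqrt(196 * 85) = sqrt(16660)
Step 4: = 129.0736

129.0736


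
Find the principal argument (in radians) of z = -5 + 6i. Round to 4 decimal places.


Step 1: z = -5 + 6i
Step 2: arg(z) = atan2(6, -5)
Step 3: arg(z) = 2.2655

2.2655


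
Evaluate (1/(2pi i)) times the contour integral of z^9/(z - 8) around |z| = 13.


Step 1: f(z) = z^9, a = 8 is inside |z| = 13
Step 2: By Cauchy integral formula: (1/(2pi*i)) * integral = f(a)
Step 3: f(8) = 8^9 = 134217728

134217728


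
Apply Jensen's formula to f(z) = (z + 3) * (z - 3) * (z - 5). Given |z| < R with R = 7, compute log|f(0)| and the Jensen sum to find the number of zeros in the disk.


Jensen's formula: (1/2pi)*integral log|f(Re^it)|dt = log|f(0)| + sum_{|a_k|<R} log(R/|a_k|)
Step 1: f(0) = 3 * (-3) * (-5) = 45
Step 2: log|f(0)| = log|-3| + log|3| + log|5| = 3.8067
Step 3: Zeros inside |z| < 7: -3, 3, 5
Step 4: Jensen sum = log(7/3) + log(7/3) + log(7/5) = 2.0311
Step 5: n(R) = number of terms in the Jensen sum = count of zeros inside |z| < 7 = 3

3


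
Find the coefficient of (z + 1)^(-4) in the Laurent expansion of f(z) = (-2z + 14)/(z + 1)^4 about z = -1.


Step 1: Write the numerator in powers of (z + 1): -2z + 14 = -2(z + 1) + (-2*(-1) + 14) = -2(z + 1) + 16
Step 2: Divide by (z + 1)^4: f(z) = 16(z + 1)^(-4) - 2(z + 1)^(-3)
Step 3: This finite sum is the Laurent series of f about z = -1.
Step 4: Coefficient of (z + 1)^(-4) = -2*(-1) + 14 = 16

16


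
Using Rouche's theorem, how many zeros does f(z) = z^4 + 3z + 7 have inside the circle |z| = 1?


Step 1: On |z| = 1 the three terms have sizes |z^4| = 1^4 = 1, |3z| = 3*1 = 3, |7| = 7
Step 2: The dominant term is g(z) = 7; let h(z) = z^4 + 3z so f = g + h
Step 3: On |z| = 1: |g| = 7 and |h| <= 1 + 3 = 4
Step 4: Since 7 > 4, |h| < |g| on |z| = 1, so by Rouche f has the same number of zeros as g inside |z| < 1
Step 5: g(z) = 7 is a nonzero constant with no zeros inside |z| < 1. Answer = 0

0


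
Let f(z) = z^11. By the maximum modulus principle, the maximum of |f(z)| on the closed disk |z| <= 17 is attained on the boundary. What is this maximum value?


Step 1: On |z| = 17, |f(z)| = |z|^11 = 17^11
Step 2: By maximum modulus principle, maximum is on boundary.
Step 3: Maximum = 34271896307633 = 34271896307633

34271896307633


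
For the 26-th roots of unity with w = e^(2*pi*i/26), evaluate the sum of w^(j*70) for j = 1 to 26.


Step 1: The sum sum_{j=1}^{n} w^(k*j) equals n if n | k, else 0.
Step 2: Here n = 26, k = 70
Step 3: Does n divide k? 26 | 70 -> False
Step 4: Sum = 0

0


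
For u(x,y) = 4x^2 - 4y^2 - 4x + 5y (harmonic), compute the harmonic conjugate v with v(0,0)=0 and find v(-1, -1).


Step 1: v_x = -u_y = 8y - 5
Step 2: v_y = u_x = 8x - 4
Step 3: v = 8xy - 5x - 4y + C
Step 4: v(0,0) = 0 => C = 0
Step 5: v(-1, -1) = 17

17


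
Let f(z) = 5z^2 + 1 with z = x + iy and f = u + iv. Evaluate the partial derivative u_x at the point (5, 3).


Step 1: f(z) = 5(x+iy)^2 + 1
Step 2: u = 5(x^2 - y^2) + 1
Step 3: u_x = 10x + 0
Step 4: At (5, 3): u_x = 50 + 0 = 50

50


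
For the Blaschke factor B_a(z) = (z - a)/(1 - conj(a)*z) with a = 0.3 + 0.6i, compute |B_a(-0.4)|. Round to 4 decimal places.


Step 1: Numerator z0 - a = -0.4 - (0.3 + 0.6i) = -0.7 - 0.6i
Step 2: Denominator 1 - conj(a)*z0 = 1 - (0.3 - 0.6i)*(-0.4) = 1.12 - 0.24i
Step 3: |z0 - a|^2 = (-0.7)^2 + (-0.6)^2 = 0.85; |1 - conj(a)*z0|^2 = 1.12^2 + (-0.24)^2 = 1.312
Step 4: |B_a(-0.4)| = sqrt(0.85 / 1.312) = sqrt(0.647866)
Step 5: = 0.8049

0.8049


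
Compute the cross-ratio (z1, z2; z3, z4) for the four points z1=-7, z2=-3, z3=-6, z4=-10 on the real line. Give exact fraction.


Step 1: (z1-z3)(z2-z4) = (-1) * 7 = -7
Step 2: (z1-z4)(z2-z3) = 3 * 3 = 9
Step 3: Cross-ratio = -7/9 = -7/9

-7/9


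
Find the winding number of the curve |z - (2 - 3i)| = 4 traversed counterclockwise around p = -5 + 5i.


Step 1: Center c = (2, -3), radius = 4
Step 2: |p - c|^2 = (-7)^2 + 8^2 = 113
Step 3: r^2 = 16
Step 4: |p-c| > r so winding number = 0

0


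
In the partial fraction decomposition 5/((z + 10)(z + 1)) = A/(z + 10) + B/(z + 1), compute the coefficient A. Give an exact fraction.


Step 1: Multiply both sides by (z + 10) and set z = -10
Step 2: A = 5 / (-10 + 1)
Step 3: A = 5 / (-9)
Step 4: A = -5/9

-5/9


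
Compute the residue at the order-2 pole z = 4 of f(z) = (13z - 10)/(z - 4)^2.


Step 1: Pole of order 2 at z = 4
Step 2: Res = lim d/dz [(z - 4)^2 * f(z)] as z -> 4
Step 3: (z - 4)^2 * f(z) = 13z - 10
Step 4: d/dz[13z - 10] = 13

13


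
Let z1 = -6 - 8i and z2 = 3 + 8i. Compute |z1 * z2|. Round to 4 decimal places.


Step 1: |z1| = sqrt((-6)^2 + (-8)^2) = sqrt(100)
Step 2: |z2| = sqrt(3^2 + 8^2) = sqrt(73)
Step 3: |z1*z2| = |z1|*|z2| = sqrt(100) * sqrt(73) = sqrt(100 * 73) = sqrt(7300)
Step 4: = 85.44

85.44


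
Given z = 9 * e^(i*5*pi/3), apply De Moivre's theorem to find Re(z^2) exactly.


Step 1: By De Moivre's theorem, z^2 = 9^2 * e^(i*2*5*pi/3) = 81 * (cos(10*pi/3) + i*sin(10*pi/3))
Step 2: |z|^2 = 9^2 = 81
Step 3: Reduce the angle mod 2*pi: 10*pi/3 - 2*pi = 4*pi/3
Step 4: cos(4*pi/3) = -1/2
Step 5: Re(z^2) = 81 * (-1/2) = -81/2

-81/2


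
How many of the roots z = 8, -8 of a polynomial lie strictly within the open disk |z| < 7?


Step 1: Check each root:
  z = 8: |8| = 8 >= 7
  z = -8: |-8| = 8 >= 7
Step 2: Count = 0

0


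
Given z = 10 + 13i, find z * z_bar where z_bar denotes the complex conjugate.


Step 1: conj(z) = 10 - 13i
Step 2: z * conj(z) = 10^2 + 13^2
Step 3: = 100 + 169 = 269

269


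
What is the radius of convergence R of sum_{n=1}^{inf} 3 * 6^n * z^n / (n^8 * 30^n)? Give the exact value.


Step 1: General term a_n = 3 * 6^n / (n^8 * 30^n)
Step 2: By the root test, |a_n|^(1/n) = 3^(1/n) * 6 / (n^(8/n) * 30) -> 6/30 as n -> infinity (since 3^(1/n) -> 1 and n^(8/n) -> 1)
Step 3: R = 1/lim|a_n|^(1/n) = 30/6 = 5

5


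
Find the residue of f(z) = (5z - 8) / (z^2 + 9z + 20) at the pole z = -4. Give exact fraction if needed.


Step 1: Q(z) = z^2 + 9z + 20 = (z + 4)(z + 5)
Step 2: Q'(z) = 2z + 9
Step 3: Q'(-4) = 1, P(-4) = -28
Step 4: Res = P(-4)/Q'(-4) = -28/1 = -28

-28


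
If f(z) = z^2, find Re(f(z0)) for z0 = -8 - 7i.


Step 1: z0 = -8 - 7i
Step 2: z0^2 = (-8)^2 - (-7)^2 + 112i
Step 3: real part = 64 - 49 = 15

15


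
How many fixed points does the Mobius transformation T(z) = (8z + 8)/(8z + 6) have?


Step 1: Fixed points satisfy T(z) = z
Step 2: 8z^2 - 2z - 8 = 0
Step 3: Discriminant = (-2)^2 - 4*8*(-8) = 260
Step 4: Number of fixed points = 2

2


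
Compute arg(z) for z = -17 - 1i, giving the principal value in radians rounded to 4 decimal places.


Step 1: z = -17 - 1i
Step 2: arg(z) = atan2(-1, -17)
Step 3: arg(z) = -3.0828

-3.0828


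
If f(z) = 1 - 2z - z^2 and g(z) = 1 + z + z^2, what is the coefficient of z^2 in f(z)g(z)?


Step 1: z^2 term in f*g comes from: (1)*(z^2) + (-2z)*(z) + (-z^2)*(1)
Step 2: = 1 - 2 - 1
Step 3: = -2

-2


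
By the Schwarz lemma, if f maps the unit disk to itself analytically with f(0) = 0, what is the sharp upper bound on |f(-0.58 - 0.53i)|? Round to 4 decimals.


Step 1: Schwarz lemma: if f: D -> D is analytic with f(0) = 0, then |f(z)| <= |z| for all z in D, and this is sharp (f(z) = z).
Step 2: |z0|^2 = (-0.58)^2 + (-0.53)^2 = 0.6173
Step 3: |z0| = sqrt(0.6173) = 0.785684
Step 4: Best bound = |z0| = 0.7857

0.7857


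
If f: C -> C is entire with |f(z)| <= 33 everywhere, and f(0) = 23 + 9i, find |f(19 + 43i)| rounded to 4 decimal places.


Step 1: By Liouville's theorem, a bounded entire function is constant.
Step 2: f(z) = f(0) = 23 + 9i for all z.
Step 3: |f(w)| = |23 + 9i| = sqrt(529 + 81)
Step 4: = 24.6982

24.6982


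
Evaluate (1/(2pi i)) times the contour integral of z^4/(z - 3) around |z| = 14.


Step 1: f(z) = z^4, a = 3 is inside |z| = 14
Step 2: By Cauchy integral formula: (1/(2pi*i)) * integral = f(a)
Step 3: f(3) = 3^4 = 81

81


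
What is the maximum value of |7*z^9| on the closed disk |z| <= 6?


Step 1: On |z| = 6, |f(z)| = 7 * |z|^9 = 7 * 6^9
Step 2: By maximum modulus principle, maximum is on boundary.
Step 3: Maximum = 7 * 10077696 = 70543872

70543872


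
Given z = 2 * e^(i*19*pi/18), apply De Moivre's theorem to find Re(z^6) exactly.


Step 1: By De Moivre's theorem, z^6 = 2^6 * e^(i*6*19*pi/18) = 64 * (cos(19*pi/3) + i*sin(19*pi/3))
Step 2: |z|^6 = 2^6 = 64
Step 3: Reduce the angle mod 2*pi: 19*pi/3 - 6*pi = pi/3
Step 4: cos(pi/3) = 1/2
Step 5: Re(z^6) = 64 * 1/2 = 32

32


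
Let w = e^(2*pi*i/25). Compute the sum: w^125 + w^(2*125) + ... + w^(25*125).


Step 1: The sum sum_{j=1}^{n} w^(k*j) equals n if n | k, else 0.
Step 2: Here n = 25, k = 125
Step 3: Does n divide k? 25 | 125 -> True
Step 4: Sum = 25

25


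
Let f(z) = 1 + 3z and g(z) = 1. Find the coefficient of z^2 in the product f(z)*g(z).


Step 1: z^2 term in f*g comes from: (1)*(0) + (3z)*(0) + (0)*(1)
Step 2: = 0 + 0 + 0
Step 3: = 0

0


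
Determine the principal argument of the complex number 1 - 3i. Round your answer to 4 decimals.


Step 1: z = 1 - 3i
Step 2: arg(z) = atan2(-3, 1)
Step 3: arg(z) = -1.249

-1.249


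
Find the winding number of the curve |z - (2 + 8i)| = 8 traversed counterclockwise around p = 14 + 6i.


Step 1: Center c = (2, 8), radius = 8
Step 2: |p - c|^2 = 12^2 + (-2)^2 = 148
Step 3: r^2 = 64
Step 4: |p-c| > r so winding number = 0

0


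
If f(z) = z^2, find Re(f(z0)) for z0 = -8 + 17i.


Step 1: z0 = -8 + 17i
Step 2: z0^2 = (-8)^2 - 17^2 - 272i
Step 3: real part = 64 - 289 = -225

-225


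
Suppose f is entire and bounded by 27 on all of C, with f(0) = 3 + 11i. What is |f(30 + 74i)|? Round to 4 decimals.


Step 1: By Liouville's theorem, a bounded entire function is constant.
Step 2: f(z) = f(0) = 3 + 11i for all z.
Step 3: |f(w)| = |3 + 11i| = sqrt(9 + 121)
Step 4: = 11.4018

11.4018


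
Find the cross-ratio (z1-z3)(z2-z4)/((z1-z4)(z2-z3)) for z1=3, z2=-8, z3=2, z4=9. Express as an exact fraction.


Step 1: (z1-z3)(z2-z4) = 1 * (-17) = -17
Step 2: (z1-z4)(z2-z3) = (-6) * (-10) = 60
Step 3: Cross-ratio = -17/60 = -17/60

-17/60


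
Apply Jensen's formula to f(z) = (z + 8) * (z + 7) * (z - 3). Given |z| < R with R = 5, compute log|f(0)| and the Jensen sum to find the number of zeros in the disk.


Jensen's formula: (1/2pi)*integral log|f(Re^it)|dt = log|f(0)| + sum_{|a_k|<R} log(R/|a_k|)
Step 1: f(0) = 8 * 7 * (-3) = -168
Step 2: log|f(0)| = log|-8| + log|-7| + log|3| = 5.124
Step 3: Zeros inside |z| < 5: 3
Step 4: Jensen sum = log(5/3) = 0.5108
Step 5: n(R) = number of terms in the Jensen sum = count of zeros inside |z| < 5 = 1

1


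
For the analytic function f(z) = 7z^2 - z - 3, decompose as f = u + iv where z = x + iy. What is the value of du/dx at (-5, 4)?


Step 1: f(z) = 7(x+iy)^2 - (x+iy) - 3
Step 2: u = 7(x^2 - y^2) - x - 3
Step 3: u_x = 14x - 1
Step 4: At (-5, 4): u_x = -70 - 1 = -71

-71


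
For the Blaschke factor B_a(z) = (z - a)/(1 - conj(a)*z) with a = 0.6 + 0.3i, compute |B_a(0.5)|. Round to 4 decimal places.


Step 1: Numerator z0 - a = 0.5 - (0.6 + 0.3i) = -0.1 - 0.3i
Step 2: Denominator 1 - conj(a)*z0 = 1 - (0.6 - 0.3i)*0.5 = 0.7 + 0.15i
Step 3: |z0 - a|^2 = (-0.1)^2 + (-0.3)^2 = 0.1; |1 - conj(a)*z0|^2 = 0.7^2 + 0.15^2 = 0.5125
Step 4: |B_a(0.5)| = sqrt(0.1 / 0.5125) = sqrt(0.195122)
Step 5: = 0.4417

0.4417


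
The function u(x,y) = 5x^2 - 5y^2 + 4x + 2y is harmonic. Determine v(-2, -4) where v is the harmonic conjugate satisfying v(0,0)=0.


Step 1: v_x = -u_y = 10y - 2
Step 2: v_y = u_x = 10x + 4
Step 3: v = 10xy - 2x + 4y + C
Step 4: v(0,0) = 0 => C = 0
Step 5: v(-2, -4) = 68

68


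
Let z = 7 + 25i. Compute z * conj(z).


Step 1: conj(z) = 7 - 25i
Step 2: z * conj(z) = 7^2 + 25^2
Step 3: = 49 + 625 = 674

674


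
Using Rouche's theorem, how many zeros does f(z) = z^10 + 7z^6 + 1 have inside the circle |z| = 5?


Step 1: On |z| = 5 the three terms have sizes |z^10| = 5^10 = 9765625, |7z^6| = 7*5^6 = 109375, |1| = 1
Step 2: The dominant term is g(z) = z^10; let h(z) = 7z^6 + 1 so f = g + h
Step 3: On |z| = 5: |g| = 9765625 and |h| <= 109375 + 1 = 109376
Step 4: Since 9765625 > 109376, |h| < |g| on |z| = 5, so by Rouche f has the same number of zeros as g inside |z| < 5
Step 5: g(z) = z^10 has 10 zeros (all at the origin) inside |z| < 5. Answer = 10

10
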